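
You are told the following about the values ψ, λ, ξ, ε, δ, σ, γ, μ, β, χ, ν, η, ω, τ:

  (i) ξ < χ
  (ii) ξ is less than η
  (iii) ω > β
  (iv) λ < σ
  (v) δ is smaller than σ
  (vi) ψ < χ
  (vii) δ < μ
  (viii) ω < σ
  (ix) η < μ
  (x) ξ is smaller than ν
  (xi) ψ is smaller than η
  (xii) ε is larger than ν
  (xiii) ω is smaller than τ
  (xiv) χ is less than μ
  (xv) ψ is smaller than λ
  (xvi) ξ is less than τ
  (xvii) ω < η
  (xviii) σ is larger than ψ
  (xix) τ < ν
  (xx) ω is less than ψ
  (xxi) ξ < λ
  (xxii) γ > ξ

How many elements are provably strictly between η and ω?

Chaining upward from ω reaches: τ, ψ, λ, σ, ν, ε, χ, μ.
Chaining downward from η reaches: β, ξ, ψ.
Strictly between ω and η are those in both lists: ψ — 1 element.

1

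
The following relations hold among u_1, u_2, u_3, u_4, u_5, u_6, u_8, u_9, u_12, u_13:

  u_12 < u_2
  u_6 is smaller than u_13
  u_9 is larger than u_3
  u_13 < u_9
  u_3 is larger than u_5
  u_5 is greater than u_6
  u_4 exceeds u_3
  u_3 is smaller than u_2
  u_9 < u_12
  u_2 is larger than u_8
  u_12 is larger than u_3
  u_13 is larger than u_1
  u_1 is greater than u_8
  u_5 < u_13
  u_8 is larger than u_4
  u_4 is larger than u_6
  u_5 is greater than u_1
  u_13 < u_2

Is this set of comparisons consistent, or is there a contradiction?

inconsistent

We have u_1 < u_5 stated directly, yet also u_5 < u_3 < u_4 < u_8 < u_1 by chaining the others — so u_5 < u_1. Contradiction.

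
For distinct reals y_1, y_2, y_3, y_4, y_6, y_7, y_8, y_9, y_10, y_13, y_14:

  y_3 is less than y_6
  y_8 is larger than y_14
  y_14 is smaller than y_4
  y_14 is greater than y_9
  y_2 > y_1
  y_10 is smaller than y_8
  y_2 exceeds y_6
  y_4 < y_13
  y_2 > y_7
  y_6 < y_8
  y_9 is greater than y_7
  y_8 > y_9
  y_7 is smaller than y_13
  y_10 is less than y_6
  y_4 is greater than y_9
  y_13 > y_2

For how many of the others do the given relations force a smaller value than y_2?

5

The elements the relations force below y_2 are y_7, y_10, y_3, y_1, y_6 — no chain reaches any other.
That is 5.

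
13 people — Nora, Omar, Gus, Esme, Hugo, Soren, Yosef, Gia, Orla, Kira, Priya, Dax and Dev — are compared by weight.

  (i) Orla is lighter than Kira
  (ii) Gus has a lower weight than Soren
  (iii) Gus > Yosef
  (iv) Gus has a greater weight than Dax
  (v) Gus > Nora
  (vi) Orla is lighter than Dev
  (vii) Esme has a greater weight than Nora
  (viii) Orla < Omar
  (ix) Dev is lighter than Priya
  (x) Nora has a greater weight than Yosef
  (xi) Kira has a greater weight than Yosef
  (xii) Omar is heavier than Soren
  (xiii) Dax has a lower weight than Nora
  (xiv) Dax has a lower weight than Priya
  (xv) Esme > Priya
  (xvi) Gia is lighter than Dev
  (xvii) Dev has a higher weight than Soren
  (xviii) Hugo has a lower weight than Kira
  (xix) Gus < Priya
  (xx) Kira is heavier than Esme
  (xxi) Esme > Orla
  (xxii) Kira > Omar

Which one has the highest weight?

Kira

Dax is not greatest since Dax < Gus; Gia is not greatest since Gia < Dev; Yosef is not greatest since Yosef < Gus; Orla is not greatest since Orla < Dev; Nora is not greatest since Nora < Gus; Gus is not greatest since Gus < Soren; Soren is not greatest since Soren < Omar; Dev is not greatest since Dev < Priya; Omar is not greatest since Omar < Kira; Priya is not greatest since Priya < Esme; Esme is not greatest since Esme < Kira; Hugo is not greatest since Hugo < Kira.
Only Kira has nothing above it, so Kira is the highest weight.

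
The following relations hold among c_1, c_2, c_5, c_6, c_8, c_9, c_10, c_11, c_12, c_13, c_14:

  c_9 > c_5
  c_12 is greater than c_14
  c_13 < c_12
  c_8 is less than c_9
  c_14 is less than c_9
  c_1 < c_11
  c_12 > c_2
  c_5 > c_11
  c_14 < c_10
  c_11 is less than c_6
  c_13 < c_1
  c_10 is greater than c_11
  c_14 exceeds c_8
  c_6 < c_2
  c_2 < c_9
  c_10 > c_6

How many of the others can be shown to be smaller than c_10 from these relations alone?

From c_10 the given relations immediately reach c_11, c_14, c_6.
From those, c_8, c_1 — 5 in total.
From those, c_13 — 6 in total.
No other element is forced below c_10 by the given relations, so the count is 6.

6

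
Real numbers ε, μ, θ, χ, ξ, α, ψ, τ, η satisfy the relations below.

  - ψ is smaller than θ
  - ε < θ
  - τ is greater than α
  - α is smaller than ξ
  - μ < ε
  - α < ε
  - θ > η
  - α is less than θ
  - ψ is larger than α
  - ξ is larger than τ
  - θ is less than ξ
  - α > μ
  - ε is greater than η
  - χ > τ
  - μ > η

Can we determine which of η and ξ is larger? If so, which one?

η < μ and μ < α give η < α.
Then α < τ extends the chain to τ.
With τ < ξ: η < μ < α < τ < ξ.
So ξ is larger.

ξ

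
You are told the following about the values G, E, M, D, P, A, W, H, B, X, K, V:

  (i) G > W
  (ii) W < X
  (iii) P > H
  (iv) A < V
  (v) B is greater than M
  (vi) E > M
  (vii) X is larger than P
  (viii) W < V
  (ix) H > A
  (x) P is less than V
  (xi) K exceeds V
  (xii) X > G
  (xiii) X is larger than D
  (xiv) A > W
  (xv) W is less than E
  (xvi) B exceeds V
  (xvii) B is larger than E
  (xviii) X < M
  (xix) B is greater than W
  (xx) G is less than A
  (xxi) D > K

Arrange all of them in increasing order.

W < G < A < H < P < V < K < D < X < M < E < B

The consecutive links are each given: W < G; G < A; A < H; H < P; P < V; V < K; K < D; D < X; X < M; M < E; E < B.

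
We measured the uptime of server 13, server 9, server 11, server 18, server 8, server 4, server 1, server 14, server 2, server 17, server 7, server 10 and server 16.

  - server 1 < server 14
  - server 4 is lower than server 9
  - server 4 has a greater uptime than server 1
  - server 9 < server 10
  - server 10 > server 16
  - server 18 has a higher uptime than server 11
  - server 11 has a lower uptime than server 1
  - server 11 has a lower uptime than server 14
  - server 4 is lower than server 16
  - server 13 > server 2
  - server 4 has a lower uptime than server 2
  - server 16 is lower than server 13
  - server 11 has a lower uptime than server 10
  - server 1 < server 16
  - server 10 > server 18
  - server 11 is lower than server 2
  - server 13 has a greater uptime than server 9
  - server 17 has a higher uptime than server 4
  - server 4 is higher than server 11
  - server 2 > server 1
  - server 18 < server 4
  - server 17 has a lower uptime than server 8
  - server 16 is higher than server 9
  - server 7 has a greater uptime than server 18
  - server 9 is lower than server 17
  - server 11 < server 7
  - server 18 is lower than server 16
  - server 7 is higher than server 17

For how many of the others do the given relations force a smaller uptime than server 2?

The elements the relations force below server 2 are server 11, server 18, server 1, server 4 — no chain reaches any other.
That is 4.

4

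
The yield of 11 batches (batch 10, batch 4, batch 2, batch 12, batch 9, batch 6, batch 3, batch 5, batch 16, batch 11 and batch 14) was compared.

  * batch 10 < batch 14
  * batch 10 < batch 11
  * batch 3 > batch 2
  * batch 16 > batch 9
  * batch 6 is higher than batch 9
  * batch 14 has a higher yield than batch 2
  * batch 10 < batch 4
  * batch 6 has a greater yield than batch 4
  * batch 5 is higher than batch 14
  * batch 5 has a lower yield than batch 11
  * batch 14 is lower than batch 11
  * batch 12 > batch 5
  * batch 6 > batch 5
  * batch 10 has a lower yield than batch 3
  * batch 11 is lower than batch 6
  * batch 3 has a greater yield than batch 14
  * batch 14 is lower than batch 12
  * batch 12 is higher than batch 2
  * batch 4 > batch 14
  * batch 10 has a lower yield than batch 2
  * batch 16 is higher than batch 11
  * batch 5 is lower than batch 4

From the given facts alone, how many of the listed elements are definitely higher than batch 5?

5

Directly above batch 5: batch 4, batch 11, batch 12, batch 6.
One step further: batch 16 (5 so far).
Nothing else is reachable above batch 5; 5 in all.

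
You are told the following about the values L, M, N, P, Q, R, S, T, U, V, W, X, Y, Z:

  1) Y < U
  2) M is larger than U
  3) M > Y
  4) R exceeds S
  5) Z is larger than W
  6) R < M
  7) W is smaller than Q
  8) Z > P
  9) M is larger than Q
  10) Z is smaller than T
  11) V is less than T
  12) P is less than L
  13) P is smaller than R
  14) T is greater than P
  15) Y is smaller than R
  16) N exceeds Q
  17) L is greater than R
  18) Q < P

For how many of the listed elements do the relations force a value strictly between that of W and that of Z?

2

Chaining upward from W reaches: Q, P, N, R, L, T, M.
Chaining downward from Z reaches: Q, P.
Strictly between W and Z are those in both lists: Q, P — 2 elements.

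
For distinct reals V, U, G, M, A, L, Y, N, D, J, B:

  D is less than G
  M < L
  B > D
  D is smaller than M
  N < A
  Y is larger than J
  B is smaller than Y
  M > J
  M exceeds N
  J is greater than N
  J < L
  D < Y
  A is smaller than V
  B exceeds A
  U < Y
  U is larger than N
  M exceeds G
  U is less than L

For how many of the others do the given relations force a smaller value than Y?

From Y the given relations immediately reach D, U, J, B.
From those, N, A — 6 in total.
No other element is forced below Y by the given relations, so the count is 6.

6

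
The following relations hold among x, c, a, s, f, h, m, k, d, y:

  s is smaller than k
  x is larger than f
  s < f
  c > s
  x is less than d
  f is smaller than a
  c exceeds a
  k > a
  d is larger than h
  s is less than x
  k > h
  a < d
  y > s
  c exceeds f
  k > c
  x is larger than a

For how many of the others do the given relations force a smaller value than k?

From k the given relations immediately reach s, a, h, c.
From those, f — 5 in total.
No other element is forced below k by the given relations, so the count is 5.

5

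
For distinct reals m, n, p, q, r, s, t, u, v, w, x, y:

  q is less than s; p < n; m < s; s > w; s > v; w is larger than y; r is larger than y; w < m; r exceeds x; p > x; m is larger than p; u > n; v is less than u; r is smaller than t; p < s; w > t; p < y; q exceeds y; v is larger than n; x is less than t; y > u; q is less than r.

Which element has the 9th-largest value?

v

Chaining the given pairs: x < p < n < v < u < y < q < r < t < w < m < s.
The 9th largest is v.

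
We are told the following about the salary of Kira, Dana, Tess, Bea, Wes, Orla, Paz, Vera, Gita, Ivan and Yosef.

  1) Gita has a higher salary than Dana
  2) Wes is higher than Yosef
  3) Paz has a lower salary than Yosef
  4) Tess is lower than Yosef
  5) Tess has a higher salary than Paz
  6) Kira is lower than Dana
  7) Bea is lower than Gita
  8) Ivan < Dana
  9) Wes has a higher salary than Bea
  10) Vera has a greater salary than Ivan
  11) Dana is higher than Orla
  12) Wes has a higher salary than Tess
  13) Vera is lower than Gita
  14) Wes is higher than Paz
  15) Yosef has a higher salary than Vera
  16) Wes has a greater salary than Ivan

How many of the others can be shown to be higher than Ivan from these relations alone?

From Ivan the given relations immediately reach Vera, Dana, Wes.
From those, Yosef, Gita — 5 in total.
Nothing else is reachable above Ivan; 5 in all.

5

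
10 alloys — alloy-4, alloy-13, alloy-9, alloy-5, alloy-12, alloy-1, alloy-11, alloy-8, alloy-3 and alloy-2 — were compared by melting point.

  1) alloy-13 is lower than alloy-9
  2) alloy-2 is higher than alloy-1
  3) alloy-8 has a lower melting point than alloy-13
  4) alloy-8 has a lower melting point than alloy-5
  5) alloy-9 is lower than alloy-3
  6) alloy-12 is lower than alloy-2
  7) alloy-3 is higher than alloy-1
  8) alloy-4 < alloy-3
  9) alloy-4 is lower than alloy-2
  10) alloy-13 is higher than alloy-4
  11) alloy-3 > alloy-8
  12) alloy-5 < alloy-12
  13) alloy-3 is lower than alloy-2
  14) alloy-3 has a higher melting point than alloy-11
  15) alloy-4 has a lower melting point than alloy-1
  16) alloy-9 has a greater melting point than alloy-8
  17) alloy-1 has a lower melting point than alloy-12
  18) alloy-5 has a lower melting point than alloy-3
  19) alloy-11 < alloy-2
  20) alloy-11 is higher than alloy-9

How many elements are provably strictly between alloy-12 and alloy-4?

1

The relations place alloy-4 below alloy-12. An element lies strictly between them when it is forced above alloy-4 and also forced below alloy-12.
Above alloy-4: {alloy-13, alloy-1, alloy-9, alloy-11, alloy-3, alloy-2}. Below alloy-12: {alloy-8, alloy-1, alloy-5}.
Intersection: {alloy-1} — 1.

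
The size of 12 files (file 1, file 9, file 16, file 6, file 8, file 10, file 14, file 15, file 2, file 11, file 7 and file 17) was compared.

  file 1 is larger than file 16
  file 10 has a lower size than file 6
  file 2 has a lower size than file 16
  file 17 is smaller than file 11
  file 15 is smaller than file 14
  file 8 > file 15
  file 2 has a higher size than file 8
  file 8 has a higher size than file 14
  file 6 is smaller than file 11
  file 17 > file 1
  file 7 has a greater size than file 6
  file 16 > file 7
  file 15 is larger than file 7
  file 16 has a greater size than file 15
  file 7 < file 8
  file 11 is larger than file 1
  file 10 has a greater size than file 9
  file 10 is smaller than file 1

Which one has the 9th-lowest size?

The consecutive relations fix a unique order: file 9 < file 10 < file 6 < file 7 < file 15 < file 14 < file 8 < file 2 < file 16 < file 1 < file 17 < file 11.
The 9th smallest is file 16.

file 16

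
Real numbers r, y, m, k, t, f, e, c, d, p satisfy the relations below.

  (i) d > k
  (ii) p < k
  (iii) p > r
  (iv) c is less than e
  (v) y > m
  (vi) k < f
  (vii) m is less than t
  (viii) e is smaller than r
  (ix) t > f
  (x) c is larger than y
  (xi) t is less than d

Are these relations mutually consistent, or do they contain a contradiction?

The single ordering m < y < c < e < r < p < k < f < t < d satisfies every listed relation, so no contradiction arises.

consistent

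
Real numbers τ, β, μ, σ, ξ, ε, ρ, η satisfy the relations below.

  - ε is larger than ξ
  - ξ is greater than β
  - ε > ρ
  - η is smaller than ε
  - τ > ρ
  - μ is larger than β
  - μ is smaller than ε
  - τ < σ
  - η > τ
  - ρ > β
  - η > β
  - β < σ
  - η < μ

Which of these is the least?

β

ρ is not least since β < ρ; τ is not least since ρ < τ; η is not least since β < η; ξ is not least since β < ξ; μ is not least since β < μ; σ is not least since β < σ; ε is not least since η < ε.
Only β has nothing below it, so β is the least.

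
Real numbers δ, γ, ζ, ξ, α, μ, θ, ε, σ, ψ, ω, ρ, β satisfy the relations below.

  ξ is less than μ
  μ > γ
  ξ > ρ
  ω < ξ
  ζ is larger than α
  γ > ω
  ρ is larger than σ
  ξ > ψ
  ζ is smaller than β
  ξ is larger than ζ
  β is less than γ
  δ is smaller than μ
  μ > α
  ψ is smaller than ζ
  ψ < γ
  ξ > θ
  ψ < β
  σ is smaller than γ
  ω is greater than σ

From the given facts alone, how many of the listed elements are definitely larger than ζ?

4

The elements the relations force above ζ are β, ξ, γ, μ — no chain reaches any other.
That is 4.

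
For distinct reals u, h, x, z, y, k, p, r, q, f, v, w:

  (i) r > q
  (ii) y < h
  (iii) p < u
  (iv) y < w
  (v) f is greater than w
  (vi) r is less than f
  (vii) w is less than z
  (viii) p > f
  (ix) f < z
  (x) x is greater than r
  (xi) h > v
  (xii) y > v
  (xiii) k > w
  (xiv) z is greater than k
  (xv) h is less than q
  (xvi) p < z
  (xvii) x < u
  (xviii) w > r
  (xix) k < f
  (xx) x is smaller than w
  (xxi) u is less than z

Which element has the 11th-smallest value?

u

The consecutive relations fix a unique order: v < y < h < q < r < x < w < k < f < p < u < z.
Counting 11 from the smallest end gives u.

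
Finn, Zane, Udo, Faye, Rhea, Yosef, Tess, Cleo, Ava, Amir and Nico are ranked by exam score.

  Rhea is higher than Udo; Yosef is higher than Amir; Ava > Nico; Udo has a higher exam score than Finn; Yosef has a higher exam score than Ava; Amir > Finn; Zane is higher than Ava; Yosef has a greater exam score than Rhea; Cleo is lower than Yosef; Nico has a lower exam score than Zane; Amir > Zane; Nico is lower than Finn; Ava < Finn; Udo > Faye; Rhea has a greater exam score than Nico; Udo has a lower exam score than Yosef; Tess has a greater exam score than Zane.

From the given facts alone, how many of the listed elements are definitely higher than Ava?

7

Directly above Ava: Finn, Zane, Yosef.
One step further: Udo, Amir, Tess (6 so far).
One step further: Rhea (7 so far).
Nothing else is reachable above Ava; 7 in all.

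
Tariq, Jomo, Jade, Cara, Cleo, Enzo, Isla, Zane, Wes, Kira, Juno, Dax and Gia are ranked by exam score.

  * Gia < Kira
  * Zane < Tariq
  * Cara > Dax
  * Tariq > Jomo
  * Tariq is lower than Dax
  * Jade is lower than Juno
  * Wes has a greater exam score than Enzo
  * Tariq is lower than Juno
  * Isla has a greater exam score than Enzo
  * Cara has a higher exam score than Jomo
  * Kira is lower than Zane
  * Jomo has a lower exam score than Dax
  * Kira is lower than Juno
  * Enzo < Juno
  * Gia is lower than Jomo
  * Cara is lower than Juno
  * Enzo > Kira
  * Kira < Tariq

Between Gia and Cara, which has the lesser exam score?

Gia < Kira and Kira < Zane give Gia < Zane.
With Zane < Tariq: Gia < Kira < Zane < Tariq.
With Tariq < Dax: Gia < Kira < Zane < Tariq < Dax.
Then Dax < Cara extends the chain to Cara.
So Gia < Cara; Gia is the lower of the two.

Gia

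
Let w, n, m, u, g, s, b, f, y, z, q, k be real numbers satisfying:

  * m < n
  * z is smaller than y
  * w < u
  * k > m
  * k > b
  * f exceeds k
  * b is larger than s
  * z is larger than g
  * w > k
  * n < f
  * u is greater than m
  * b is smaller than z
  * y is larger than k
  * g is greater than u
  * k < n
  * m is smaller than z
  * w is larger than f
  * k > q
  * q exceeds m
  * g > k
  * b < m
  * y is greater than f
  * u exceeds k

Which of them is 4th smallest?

q

The consecutive relations fix a unique order: s < b < m < q < k < n < f < w < u < g < z < y.
The 4th smallest is q.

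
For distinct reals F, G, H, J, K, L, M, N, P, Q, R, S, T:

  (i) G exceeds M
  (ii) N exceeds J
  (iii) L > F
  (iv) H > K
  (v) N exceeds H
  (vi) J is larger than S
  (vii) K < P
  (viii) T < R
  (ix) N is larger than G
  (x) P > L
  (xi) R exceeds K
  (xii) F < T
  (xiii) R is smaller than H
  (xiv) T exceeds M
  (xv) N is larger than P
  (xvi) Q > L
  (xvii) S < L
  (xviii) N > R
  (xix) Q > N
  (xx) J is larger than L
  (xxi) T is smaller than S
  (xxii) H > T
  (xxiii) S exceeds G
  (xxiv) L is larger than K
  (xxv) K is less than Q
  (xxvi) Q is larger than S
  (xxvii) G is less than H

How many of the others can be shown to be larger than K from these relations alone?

7

The elements the relations force above K are L, R, J, P, H, N, Q — no chain reaches any other.
That is 7.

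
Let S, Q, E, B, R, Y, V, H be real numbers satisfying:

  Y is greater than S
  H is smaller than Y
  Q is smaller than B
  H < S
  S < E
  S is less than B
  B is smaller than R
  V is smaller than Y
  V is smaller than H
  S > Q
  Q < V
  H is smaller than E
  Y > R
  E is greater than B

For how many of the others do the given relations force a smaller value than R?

5

Directly below R: B.
One step further: Q, S (3 so far).
One step further: H (4 so far).
One step further: V (5 so far).
Nothing else is reachable below R; 5 in all.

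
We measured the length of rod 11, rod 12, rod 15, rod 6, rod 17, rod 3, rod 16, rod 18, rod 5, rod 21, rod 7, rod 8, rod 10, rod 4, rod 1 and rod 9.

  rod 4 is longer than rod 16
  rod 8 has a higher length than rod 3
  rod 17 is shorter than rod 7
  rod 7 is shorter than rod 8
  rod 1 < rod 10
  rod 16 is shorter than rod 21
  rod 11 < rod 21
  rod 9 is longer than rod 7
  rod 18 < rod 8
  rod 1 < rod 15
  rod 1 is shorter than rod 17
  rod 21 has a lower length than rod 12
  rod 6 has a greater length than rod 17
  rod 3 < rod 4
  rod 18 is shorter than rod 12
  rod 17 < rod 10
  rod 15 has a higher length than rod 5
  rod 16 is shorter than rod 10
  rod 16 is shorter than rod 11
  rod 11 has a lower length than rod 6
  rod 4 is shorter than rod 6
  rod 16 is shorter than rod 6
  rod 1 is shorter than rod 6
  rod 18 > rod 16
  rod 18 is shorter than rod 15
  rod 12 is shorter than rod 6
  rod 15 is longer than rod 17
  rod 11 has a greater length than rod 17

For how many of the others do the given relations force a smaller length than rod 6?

The elements the relations force below rod 6 are rod 3, rod 1, rod 17, rod 16, rod 18, rod 11, rod 4, rod 21, rod 12 — no chain reaches any other.
That is 9.

9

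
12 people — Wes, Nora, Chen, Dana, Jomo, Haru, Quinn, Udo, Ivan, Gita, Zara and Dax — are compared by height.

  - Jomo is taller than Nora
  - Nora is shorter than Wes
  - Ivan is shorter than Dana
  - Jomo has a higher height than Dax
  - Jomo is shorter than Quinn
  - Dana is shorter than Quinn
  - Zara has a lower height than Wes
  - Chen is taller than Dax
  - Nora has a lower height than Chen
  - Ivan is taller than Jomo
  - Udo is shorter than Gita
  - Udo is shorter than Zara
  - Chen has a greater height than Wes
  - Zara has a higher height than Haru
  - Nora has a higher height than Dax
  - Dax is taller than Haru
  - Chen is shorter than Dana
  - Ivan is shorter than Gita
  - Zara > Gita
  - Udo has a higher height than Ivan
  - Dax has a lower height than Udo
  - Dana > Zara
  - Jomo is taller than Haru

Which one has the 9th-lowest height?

Wes

Piecing the relations together gives one ordering: Haru < Dax < Nora < Jomo < Ivan < Udo < Gita < Zara < Wes < Chen < Dana < Quinn.
Counting 9 from the smallest end gives Wes.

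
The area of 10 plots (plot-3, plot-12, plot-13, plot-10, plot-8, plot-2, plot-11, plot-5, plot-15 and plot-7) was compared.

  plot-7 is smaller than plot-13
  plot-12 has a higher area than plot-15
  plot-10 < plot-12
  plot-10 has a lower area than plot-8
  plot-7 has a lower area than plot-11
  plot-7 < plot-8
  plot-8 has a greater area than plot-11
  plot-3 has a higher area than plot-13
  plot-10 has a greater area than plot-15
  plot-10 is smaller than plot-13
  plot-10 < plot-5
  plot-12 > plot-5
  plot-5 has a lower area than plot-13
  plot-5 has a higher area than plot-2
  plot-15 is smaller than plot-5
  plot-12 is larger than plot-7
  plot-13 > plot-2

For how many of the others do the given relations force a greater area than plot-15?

6

Directly above plot-15: plot-10, plot-5, plot-12.
One step further: plot-13, plot-8 (5 so far).
One step further: plot-3 (6 so far).
No other element is forced above plot-15 by the given relations, so the count is 6.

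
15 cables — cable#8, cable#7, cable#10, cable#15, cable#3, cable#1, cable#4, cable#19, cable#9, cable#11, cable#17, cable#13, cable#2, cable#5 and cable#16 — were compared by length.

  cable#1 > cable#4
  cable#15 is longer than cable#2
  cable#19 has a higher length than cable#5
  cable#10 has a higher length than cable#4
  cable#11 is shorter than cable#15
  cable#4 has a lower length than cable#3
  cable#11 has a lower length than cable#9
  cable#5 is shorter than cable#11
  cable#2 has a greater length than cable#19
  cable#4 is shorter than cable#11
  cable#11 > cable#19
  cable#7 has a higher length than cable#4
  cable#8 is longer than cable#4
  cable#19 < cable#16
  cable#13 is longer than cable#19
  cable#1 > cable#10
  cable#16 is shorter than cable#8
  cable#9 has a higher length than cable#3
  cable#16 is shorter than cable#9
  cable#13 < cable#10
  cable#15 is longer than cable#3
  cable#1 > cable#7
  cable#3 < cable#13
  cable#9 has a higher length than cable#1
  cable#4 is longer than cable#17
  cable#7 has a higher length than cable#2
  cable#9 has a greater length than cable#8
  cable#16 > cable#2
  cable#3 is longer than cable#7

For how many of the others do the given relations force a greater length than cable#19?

11

From cable#19 the given relations immediately reach cable#2, cable#16, cable#11, cable#13.
From those, cable#7, cable#10, cable#15, cable#8, cable#9 — 9 in total.
From those, cable#3, cable#1 — 11 in total.
No other element is forced above cable#19 by the given relations, so the count is 11.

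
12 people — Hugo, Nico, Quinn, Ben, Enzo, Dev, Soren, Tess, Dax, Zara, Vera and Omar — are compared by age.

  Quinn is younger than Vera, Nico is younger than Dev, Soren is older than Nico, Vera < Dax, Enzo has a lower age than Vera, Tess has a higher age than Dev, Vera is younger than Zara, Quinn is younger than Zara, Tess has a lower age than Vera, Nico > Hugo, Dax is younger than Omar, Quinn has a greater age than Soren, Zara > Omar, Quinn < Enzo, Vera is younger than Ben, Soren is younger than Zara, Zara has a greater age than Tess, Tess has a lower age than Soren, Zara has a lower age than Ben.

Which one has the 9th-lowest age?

Chaining the given pairs: Hugo < Nico < Dev < Tess < Soren < Quinn < Enzo < Vera < Dax < Omar < Zara < Ben.
The 9th smallest is Dax.

Dax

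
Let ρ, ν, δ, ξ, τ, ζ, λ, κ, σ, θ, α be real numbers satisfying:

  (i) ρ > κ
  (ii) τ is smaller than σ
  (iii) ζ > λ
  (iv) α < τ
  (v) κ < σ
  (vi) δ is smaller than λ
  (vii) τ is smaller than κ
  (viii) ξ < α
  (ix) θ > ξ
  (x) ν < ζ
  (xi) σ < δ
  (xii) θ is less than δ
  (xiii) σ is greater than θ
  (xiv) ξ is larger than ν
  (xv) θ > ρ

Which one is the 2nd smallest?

ξ

Piecing the relations together gives one ordering: ν < ξ < α < τ < κ < ρ < θ < σ < δ < λ < ζ.
The 2nd smallest is ξ.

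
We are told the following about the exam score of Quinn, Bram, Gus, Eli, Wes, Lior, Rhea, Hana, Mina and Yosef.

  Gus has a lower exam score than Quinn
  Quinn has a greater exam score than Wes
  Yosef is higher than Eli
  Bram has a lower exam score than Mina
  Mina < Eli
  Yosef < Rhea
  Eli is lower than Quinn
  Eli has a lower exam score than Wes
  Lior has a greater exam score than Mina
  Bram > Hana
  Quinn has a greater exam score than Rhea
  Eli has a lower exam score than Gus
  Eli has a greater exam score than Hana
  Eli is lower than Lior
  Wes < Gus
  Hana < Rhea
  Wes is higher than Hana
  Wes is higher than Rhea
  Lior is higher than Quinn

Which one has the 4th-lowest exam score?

Chaining the given pairs: Hana < Bram < Mina < Eli < Yosef < Rhea < Wes < Gus < Quinn < Lior.
The 4th smallest is Eli.

Eli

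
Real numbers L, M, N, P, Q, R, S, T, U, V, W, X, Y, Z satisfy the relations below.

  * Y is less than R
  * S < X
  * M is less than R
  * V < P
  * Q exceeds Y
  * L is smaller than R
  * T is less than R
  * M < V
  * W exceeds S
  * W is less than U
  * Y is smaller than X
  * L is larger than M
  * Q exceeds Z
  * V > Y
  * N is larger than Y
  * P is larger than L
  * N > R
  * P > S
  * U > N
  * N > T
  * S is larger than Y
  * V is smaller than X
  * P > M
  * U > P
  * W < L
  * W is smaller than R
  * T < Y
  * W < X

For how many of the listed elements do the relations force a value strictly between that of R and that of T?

The relations place T below R. An element lies strictly between them when it is forced above T and also forced below R.
Above T: {Y, S, W, Q, V, L, X, P, N, U}. Below R: {Y, S, W, M, L}.
Intersection: {Y, S, W, L} — 4.

4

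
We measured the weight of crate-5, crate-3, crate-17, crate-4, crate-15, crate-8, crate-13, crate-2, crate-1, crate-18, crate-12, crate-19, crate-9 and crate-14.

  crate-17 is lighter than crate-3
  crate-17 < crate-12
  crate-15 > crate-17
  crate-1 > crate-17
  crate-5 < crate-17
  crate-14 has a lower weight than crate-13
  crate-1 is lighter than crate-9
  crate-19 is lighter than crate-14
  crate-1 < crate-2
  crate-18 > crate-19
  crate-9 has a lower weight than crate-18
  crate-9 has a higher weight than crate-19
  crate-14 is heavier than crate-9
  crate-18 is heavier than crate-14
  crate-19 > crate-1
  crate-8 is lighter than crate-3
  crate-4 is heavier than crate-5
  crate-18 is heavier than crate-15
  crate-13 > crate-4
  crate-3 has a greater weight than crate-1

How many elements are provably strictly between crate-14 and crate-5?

Chaining upward from crate-5 reaches: crate-17, crate-1, crate-19, crate-9, crate-15, crate-18, crate-3, crate-4, crate-13, crate-2, crate-12.
Chaining downward from crate-14 reaches: crate-17, crate-1, crate-19, crate-9.
Strictly between crate-5 and crate-14 are those in both lists: crate-17, crate-1, crate-19, crate-9 — 4 elements.

4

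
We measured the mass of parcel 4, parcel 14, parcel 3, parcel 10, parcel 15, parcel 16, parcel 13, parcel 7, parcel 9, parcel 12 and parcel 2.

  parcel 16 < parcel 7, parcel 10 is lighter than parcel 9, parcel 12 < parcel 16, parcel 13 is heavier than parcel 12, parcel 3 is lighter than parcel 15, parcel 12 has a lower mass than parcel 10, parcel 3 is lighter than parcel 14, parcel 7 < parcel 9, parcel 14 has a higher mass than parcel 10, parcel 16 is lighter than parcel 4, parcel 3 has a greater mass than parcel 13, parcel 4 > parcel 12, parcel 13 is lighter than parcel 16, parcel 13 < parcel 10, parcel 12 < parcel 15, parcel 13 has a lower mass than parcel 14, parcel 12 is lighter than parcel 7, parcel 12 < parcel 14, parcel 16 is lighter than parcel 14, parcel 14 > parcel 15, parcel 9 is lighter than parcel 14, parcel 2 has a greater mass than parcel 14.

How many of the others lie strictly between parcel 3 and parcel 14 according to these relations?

The relations place parcel 3 below parcel 14. An element lies strictly between them when it is forced above parcel 3 and also forced below parcel 14.
Above parcel 3: {parcel 15, parcel 2}. Below parcel 14: {parcel 12, parcel 13, parcel 10, parcel 16, parcel 7, parcel 9, parcel 15}.
Intersection: {parcel 15} — 1.

1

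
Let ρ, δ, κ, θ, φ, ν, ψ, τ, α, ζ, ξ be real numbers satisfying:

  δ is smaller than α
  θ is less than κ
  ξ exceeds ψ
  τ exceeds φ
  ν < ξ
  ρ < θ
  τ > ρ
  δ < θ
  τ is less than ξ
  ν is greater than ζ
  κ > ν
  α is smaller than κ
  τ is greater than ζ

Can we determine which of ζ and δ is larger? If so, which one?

Following every chain through ζ: above ζ we get ν, τ, κ, ξ.
δ is not reached, and no chain runs the other way from δ to ζ.
So the given relations leave the order of ζ and δ undetermined.

undetermined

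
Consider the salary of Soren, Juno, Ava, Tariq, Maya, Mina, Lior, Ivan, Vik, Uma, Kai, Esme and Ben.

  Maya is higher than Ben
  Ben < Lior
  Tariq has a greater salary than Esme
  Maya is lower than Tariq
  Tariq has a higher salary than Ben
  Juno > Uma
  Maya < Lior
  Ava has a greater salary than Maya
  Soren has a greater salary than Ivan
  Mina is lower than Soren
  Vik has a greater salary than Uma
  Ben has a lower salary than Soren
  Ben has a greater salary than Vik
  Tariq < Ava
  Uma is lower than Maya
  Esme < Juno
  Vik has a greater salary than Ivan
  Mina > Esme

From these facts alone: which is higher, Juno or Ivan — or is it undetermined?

Following every chain through Ivan: above Ivan we get Vik, Ben, Soren, Maya, Tariq, Lior, Ava.
Juno is not reached, and no chain runs the other way from Juno to Ivan.
So the given relations leave the order of Ivan and Juno undetermined.

undetermined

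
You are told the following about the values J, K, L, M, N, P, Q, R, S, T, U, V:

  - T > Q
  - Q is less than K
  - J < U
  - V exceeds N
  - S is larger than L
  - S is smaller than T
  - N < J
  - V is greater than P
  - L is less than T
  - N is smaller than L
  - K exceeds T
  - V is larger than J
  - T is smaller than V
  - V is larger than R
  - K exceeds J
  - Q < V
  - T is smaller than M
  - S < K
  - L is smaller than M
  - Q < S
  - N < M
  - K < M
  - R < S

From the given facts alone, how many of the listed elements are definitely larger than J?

The elements the relations force above J are K, V, U, M — no chain reaches any other.
That is 4.

4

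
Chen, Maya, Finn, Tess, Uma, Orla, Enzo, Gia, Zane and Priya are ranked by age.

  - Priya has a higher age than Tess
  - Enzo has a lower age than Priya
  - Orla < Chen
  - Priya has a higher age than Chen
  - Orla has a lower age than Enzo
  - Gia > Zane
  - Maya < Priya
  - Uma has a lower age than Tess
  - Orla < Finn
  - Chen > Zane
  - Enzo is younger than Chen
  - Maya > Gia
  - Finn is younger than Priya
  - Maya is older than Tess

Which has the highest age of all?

Orla is not greatest since Orla < Enzo; Zane is not greatest since Zane < Gia; Gia is not greatest since Gia < Maya; Enzo is not greatest since Enzo < Chen; Uma is not greatest since Uma < Tess; Tess is not greatest since Tess < Maya; Finn is not greatest since Finn < Priya; Maya is not greatest since Maya < Priya; Chen is not greatest since Chen < Priya.
Only Priya has nothing above it, so Priya is the highest age.

Priya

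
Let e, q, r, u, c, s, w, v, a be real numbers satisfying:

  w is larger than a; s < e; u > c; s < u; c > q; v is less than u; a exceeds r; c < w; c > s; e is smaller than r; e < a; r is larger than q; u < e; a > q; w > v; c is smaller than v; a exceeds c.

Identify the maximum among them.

w

q is not greatest since q < a; s is not greatest since s < c; c is not greatest since c < u; v is not greatest since v < w; u is not greatest since u < e; e is not greatest since e < a; r is not greatest since r < a; a is not greatest since a < w.
Only w has nothing above it, so w is the maximum.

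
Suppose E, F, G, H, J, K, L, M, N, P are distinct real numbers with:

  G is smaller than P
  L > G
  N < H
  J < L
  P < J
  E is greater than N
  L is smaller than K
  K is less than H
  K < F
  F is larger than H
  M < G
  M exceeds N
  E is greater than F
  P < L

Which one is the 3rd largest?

H

Chaining the given pairs: N < M < G < P < J < L < K < H < F < E.
Counting 3 from the largest end gives H.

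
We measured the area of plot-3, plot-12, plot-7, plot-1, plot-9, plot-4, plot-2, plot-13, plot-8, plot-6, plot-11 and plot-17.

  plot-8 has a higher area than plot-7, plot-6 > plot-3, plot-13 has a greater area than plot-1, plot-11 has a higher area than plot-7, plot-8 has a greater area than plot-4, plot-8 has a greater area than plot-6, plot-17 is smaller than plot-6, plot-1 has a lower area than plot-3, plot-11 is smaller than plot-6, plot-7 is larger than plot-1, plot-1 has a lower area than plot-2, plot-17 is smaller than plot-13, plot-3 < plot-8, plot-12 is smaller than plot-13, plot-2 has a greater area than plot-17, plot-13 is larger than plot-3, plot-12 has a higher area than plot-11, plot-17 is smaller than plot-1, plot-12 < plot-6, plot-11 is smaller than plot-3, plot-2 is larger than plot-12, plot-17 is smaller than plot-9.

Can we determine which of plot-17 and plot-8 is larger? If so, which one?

plot-17 < plot-1 and plot-1 < plot-7 give plot-17 < plot-7.
With plot-7 < plot-11: plot-17 < plot-1 < plot-7 < plot-11.
With plot-11 < plot-12: plot-17 < plot-1 < plot-7 < plot-11 < plot-12.
With plot-12 < plot-6: plot-17 < plot-1 < plot-7 < plot-11 < plot-12 < plot-6.
With plot-6 < plot-8: plot-17 < plot-1 < plot-7 < plot-11 < plot-12 < plot-6 < plot-8.
So plot-8 is larger.

plot-8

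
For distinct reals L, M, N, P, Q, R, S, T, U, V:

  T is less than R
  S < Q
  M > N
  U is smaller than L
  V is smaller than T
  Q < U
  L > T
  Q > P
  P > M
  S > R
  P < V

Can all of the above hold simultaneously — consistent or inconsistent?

Every relation is compatible with N < M < P < V < T < R < S < Q < U < L; the set is consistent.

consistent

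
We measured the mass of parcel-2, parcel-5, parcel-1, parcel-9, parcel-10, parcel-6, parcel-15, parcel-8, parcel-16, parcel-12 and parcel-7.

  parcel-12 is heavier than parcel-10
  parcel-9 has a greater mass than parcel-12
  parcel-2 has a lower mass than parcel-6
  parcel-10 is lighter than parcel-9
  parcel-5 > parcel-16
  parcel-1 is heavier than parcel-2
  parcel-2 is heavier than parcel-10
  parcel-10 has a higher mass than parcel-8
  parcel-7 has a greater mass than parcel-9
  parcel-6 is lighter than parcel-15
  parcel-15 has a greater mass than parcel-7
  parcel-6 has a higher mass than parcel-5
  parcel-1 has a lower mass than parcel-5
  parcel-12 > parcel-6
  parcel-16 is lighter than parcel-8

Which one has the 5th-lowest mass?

The consecutive relations fix a unique order: parcel-16 < parcel-8 < parcel-10 < parcel-2 < parcel-1 < parcel-5 < parcel-6 < parcel-12 < parcel-9 < parcel-7 < parcel-15.
Counting 5 from the smallest end gives parcel-1.

parcel-1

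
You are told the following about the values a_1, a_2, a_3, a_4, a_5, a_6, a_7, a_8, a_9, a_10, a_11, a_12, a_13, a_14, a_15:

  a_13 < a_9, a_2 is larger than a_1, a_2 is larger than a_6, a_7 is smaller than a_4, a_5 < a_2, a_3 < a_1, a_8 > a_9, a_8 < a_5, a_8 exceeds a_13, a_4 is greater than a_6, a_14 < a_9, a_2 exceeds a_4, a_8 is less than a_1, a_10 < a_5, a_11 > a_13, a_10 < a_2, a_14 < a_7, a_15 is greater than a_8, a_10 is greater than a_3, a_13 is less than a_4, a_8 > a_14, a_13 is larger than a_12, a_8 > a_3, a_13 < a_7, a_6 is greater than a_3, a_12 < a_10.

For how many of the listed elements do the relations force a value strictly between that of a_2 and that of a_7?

1

Chaining upward from a_7 reaches: a_4.
Chaining downward from a_2 reaches: a_12, a_3, a_10, a_13, a_14, a_9, a_6, a_8, a_1, a_4, a_5.
Strictly between a_7 and a_2 are those in both lists: a_4 — 1 element.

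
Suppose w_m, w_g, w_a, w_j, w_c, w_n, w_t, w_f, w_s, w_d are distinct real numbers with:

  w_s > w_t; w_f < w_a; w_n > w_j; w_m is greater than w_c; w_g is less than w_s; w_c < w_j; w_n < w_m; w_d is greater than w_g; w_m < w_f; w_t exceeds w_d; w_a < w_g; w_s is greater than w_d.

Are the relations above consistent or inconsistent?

The single ordering w_c < w_j < w_n < w_m < w_f < w_a < w_g < w_d < w_t < w_s satisfies every listed relation, so no contradiction arises.

consistent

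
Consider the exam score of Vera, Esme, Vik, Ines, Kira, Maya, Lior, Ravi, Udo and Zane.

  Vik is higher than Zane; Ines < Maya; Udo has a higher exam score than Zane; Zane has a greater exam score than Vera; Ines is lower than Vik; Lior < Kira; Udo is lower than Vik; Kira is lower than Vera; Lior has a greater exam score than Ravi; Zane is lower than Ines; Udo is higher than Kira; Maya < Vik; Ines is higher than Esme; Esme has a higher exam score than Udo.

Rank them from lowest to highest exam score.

Nothing is placed below Ravi, so it is least; from there Ravi < Lior; Lior < Kira; Kira < Vera; Vera < Zane; Zane < Udo; Udo < Esme; Esme < Ines; Ines < Maya; Maya < Vik, each given directly.

Ravi < Lior < Kira < Vera < Zane < Udo < Esme < Ines < Maya < Vik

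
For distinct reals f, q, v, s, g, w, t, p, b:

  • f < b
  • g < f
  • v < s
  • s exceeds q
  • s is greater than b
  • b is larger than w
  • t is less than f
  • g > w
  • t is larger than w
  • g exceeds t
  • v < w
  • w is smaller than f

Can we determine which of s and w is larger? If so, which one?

s

Following the relations from w: w < t < g < f < b < s.
So s is larger.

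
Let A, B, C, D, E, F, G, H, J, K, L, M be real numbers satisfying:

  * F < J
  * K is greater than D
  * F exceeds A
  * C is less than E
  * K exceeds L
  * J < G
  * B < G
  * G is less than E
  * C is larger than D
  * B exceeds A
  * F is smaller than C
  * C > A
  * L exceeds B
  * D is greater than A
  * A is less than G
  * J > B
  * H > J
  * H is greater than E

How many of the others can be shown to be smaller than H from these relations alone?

The elements the relations force below H are A, B, F, J, G, D, C, E — no chain reaches any other.
That is 8.

8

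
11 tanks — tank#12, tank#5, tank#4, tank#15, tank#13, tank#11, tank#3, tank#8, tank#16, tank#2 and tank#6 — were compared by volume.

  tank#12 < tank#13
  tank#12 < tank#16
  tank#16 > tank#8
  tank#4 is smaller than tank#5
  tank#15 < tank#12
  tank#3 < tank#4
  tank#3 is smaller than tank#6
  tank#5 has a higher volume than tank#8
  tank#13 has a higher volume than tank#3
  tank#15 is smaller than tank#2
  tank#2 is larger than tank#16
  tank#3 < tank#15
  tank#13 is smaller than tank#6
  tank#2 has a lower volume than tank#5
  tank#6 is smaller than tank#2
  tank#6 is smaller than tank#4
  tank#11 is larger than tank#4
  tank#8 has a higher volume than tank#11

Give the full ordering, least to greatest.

tank#3 < tank#15 < tank#12 < tank#13 < tank#6 < tank#4 < tank#11 < tank#8 < tank#16 < tank#2 < tank#5

The consecutive links are each given: tank#3 < tank#15; tank#15 < tank#12; tank#12 < tank#13; tank#13 < tank#6; tank#6 < tank#4; tank#4 < tank#11; tank#11 < tank#8; tank#8 < tank#16; tank#16 < tank#2; tank#2 < tank#5.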